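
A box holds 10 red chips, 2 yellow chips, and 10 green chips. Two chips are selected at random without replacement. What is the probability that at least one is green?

5/7

P(no green) = 12/22 × 11/21 = 132/462 = 2/7.
P(at least one) = 1 − 2/7 = 5/7.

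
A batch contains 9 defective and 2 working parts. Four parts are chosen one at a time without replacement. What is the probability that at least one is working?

P(no working) = 9/11 × 8/10 × 7/9 × 6/8 = 3024/7920 = 21/55.
P(at least one) = 1 − 21/55 = 34/55.

34/55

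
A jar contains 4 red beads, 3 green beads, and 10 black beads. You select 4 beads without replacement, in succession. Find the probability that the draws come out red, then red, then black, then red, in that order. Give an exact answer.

Each draw changes the counts, so multiply the conditional probabilities along the sequence:
P = 4/17 × 3/16 × 10/15 × 2/14 = 240/57120 = 1/238.

1/238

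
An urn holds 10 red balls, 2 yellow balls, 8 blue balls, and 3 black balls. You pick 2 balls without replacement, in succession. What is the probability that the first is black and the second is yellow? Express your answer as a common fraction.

Chain rule:
P = 3/23 × 2/22 = 6/506 = 3/253.

3/253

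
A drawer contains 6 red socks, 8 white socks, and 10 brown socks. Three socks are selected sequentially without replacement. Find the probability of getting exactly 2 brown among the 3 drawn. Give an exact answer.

315/1012

One ordering (brown drawn first) has probability 10/24 × 9/23 × 14/22 = 1260/12144 = 105/1012.
There are C(3,2) = 3 such orderings, each equally likely, so P = 3 × 105/1012 = 315/1012.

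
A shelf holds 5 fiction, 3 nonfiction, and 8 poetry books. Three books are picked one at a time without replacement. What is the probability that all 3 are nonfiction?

1/560

P = 3/16 × 2/15 × 1/14 = 6/3360 = 1/560.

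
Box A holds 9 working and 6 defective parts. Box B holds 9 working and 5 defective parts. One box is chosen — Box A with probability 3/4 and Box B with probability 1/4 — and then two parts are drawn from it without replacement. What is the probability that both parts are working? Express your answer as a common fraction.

162/455

From Box A: P(both working) = (9/15)(8/14) = 12/35.
From Box B: P(both working) = (9/14)(8/13) = 36/91.
Total probability = (3/4)(12/35) + (1/4)(36/91) = 162/455.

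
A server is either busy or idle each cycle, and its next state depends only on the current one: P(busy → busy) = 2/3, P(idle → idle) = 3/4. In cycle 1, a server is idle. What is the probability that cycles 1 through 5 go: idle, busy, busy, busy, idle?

1/27

Cycle 1 is given. For each transition, use the conditional probability from the current state:
P(busy | idle) = 1/4; P(busy | busy) = 2/3; P(busy | busy) = 2/3; P(idle | busy) = 1/3.
P = 1/4 × 2/3 × 2/3 × 1/3 = 4/108 = 1/27.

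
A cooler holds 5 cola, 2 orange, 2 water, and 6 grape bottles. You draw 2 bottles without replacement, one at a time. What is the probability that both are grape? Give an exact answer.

P = 6/15 × 5/14 = 30/210 = 1/7.

1/7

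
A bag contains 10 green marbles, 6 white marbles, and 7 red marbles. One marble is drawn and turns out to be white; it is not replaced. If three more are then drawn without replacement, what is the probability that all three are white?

1/154

After the first draw, 5 of the remaining 22 marbles are white.
P = 5/22 × 4/21 × 3/20 = 60/9240 = 1/154.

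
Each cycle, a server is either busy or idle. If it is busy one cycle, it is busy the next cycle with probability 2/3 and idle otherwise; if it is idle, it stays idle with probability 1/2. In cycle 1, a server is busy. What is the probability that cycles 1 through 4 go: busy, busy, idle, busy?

1/9

Cycle 1 is given. For each transition, use the conditional probability from the current state:
P(busy | busy) = 2/3; P(idle | busy) = 1/3; P(busy | idle) = 1/2.
P = 2/3 × 1/3 × 1/2 = 2/18 = 1/9.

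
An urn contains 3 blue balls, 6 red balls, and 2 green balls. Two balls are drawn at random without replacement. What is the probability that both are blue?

P(all blue) = 3/11 × 2/10 = 6/110 = 3/55.

3/55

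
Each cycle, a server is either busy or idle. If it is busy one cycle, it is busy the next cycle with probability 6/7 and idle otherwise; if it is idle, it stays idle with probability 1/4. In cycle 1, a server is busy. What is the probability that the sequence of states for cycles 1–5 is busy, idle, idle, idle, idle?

Cycle 1 is given. For each transition, use the conditional probability from the current state:
P(idle | busy) = 1/7; P(idle | idle) = 1/4; P(idle | idle) = 1/4; P(idle | idle) = 1/4.
P = 1/7 × 1/4 × 1/4 × 1/4 = 1/448.

1/448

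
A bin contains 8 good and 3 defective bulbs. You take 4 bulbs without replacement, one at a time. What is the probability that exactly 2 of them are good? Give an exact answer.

One ordering (good drawn first) has probability 8/11 × 7/10 × 3/9 × 2/8 = 336/7920 = 7/165.
There are C(4,2) = 6 such orderings, each equally likely, so P = 6 × 7/165 = 14/55.

14/55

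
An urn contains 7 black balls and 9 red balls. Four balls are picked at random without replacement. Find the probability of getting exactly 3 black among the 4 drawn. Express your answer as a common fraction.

9/52

One ordering (black drawn first) has probability 7/16 × 6/15 × 5/14 × 9/13 = 1890/43680 = 9/208.
There are C(4,3) = 4 such orderings, each equally likely, so P = 4 × 9/208 = 9/52.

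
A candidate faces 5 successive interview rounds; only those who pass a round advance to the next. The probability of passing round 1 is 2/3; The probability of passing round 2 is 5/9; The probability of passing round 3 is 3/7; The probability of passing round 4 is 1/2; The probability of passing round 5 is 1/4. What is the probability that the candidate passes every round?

The events are sequential, so multiply the conditional probabilities:
P = 2/3 × 5/9 × 3/7 × 1/2 × 1/4 = 30/1512 = 5/252.

5/252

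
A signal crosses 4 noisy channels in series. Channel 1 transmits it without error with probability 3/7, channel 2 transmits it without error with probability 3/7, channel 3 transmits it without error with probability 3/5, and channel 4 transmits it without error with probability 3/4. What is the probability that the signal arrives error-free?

Multiplying along the chain,
P = 3/7 × 3/7 × 3/5 × 3/4 = 81/980.

81/980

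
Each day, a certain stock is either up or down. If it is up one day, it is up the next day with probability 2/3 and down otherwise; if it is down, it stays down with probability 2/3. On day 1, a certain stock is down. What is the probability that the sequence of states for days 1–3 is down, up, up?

2/9

Day 1 is given. For each transition, use the conditional probability from the current state:
P(up | down) = 1/3; P(up | up) = 2/3.
P = 1/3 × 2/3 = 2/9.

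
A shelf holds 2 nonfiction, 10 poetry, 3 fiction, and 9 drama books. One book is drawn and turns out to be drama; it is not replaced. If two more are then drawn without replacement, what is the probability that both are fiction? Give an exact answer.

3/253

After the first draw, 3 of the remaining 23 books are fiction.
P = 3/23 × 2/22 = 6/506 = 3/253.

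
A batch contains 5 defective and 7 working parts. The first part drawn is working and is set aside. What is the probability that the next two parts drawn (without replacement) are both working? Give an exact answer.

3/11

With the first part removed, 6 working remain out of 11.
P = 6/11 × 5/10 = 30/110 = 3/11.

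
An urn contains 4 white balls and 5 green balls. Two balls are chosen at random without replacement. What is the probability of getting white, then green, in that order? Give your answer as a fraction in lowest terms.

5/18

Multiply the probability of each draw given the previous ones:
P = 4/9 × 5/8 = 20/72 = 5/18.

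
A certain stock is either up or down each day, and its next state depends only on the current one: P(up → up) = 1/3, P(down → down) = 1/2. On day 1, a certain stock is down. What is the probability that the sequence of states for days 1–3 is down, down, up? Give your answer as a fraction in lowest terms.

1/4

Day 1 is given. For each transition, use the conditional probability from the current state:
P(down | down) = 1/2; P(up | down) = 1/2.
P = 1/2 × 1/2 = 1/4.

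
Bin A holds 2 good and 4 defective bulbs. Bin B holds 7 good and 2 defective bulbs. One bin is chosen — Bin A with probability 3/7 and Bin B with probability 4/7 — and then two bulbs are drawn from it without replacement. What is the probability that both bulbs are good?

From Bin A: P(both good) = (2/6)(1/5) = 1/15.
From Bin B: P(both good) = (7/9)(6/8) = 7/12.
Total probability = (3/7)(1/15) + (4/7)(7/12) = 38/105.

38/105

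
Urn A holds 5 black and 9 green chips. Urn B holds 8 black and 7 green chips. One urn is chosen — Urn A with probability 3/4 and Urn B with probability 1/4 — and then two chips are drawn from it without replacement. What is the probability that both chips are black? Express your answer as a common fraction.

From Urn A: P(both black) = (5/14)(4/13) = 10/91.
From Urn B: P(both black) = (8/15)(7/14) = 4/15.
Total probability = (3/4)(10/91) + (1/4)(4/15) = 407/2730.

407/2730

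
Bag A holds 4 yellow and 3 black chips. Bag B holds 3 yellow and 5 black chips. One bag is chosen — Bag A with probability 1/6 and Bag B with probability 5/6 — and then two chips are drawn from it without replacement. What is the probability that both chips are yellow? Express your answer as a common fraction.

From Bag A: P(both yellow) = (4/7)(3/6) = 2/7.
From Bag B: P(both yellow) = (3/8)(2/7) = 3/28.
Total probability = (1/6)(2/7) + (5/6)(3/28) = 23/168.

23/168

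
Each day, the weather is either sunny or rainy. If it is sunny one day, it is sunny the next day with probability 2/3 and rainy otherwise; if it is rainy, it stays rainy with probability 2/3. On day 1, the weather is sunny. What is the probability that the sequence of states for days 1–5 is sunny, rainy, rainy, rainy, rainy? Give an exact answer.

8/81

Day 1 is given. For each transition, use the conditional probability from the current state:
P(rainy | sunny) = 1/3; P(rainy | rainy) = 2/3; P(rainy | rainy) = 2/3; P(rainy | rainy) = 2/3.
P = 1/3 × 2/3 × 2/3 × 2/3 = 8/81.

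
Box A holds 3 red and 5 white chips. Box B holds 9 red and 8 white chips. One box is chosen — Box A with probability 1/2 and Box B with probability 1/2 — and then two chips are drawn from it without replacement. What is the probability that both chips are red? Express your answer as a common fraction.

From Box A: P(both red) = (3/8)(2/7) = 3/28.
From Box B: P(both red) = (9/17)(8/16) = 9/34.
Total probability = (1/2)(3/28) + (1/2)(9/34) = 177/952.

177/952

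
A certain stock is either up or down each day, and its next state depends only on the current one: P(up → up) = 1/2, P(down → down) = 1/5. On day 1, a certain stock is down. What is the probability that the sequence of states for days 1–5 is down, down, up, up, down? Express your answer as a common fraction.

1/25

Day 1 is given. For each transition, use the conditional probability from the current state:
P(down | down) = 1/5; P(up | down) = 4/5; P(up | up) = 1/2; P(down | up) = 1/2.
P = 1/5 × 4/5 × 1/2 × 1/2 = 4/100 = 1/25.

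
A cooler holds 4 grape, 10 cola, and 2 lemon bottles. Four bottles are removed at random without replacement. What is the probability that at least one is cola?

361/364

P(no cola) = 6/16 × 5/15 × 4/14 × 3/13 = 360/43680 = 3/364.
P(at least one) = 1 − 3/364 = 361/364.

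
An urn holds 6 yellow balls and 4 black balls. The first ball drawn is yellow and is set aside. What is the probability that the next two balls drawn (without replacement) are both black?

1/6

After the first draw, 4 of the remaining 9 balls are black.
P = 4/9 × 3/8 = 12/72 = 1/6.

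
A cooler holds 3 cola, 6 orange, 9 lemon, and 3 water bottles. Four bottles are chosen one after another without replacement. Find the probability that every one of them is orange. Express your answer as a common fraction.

1/399

P = 6/21 × 5/20 × 4/19 × 3/18 = 360/143640 = 1/399.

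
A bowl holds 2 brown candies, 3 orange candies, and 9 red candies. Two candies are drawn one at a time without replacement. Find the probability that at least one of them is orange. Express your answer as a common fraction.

P(no orange) = 11/14 × 10/13 = 110/182 = 55/91.
P(at least one) = 1 − 55/91 = 36/91.

36/91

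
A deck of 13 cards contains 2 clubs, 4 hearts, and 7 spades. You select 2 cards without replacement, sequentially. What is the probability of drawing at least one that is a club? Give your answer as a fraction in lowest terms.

P(no clubs) = 11/13 × 10/12 = 110/156 = 55/78.
P(at least one) = 1 − 55/78 = 23/78.

23/78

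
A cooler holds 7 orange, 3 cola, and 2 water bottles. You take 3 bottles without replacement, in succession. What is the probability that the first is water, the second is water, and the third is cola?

Chain rule:
P = 2/12 × 1/11 × 3/10 = 6/1320 = 1/220.

1/220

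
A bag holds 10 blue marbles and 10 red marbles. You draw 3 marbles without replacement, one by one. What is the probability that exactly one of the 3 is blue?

One ordering (blue drawn first) has probability 10/20 × 10/19 × 9/18 = 900/6840 = 5/38.
There are C(3,1) = 3 such orderings, each equally likely, so P = 3 × 5/38 = 15/38.

15/38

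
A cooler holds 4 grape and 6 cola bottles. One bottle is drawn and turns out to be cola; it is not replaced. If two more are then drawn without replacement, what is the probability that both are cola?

5/18

With the first bottle removed, 5 cola remain out of 9.
P = 5/9 × 4/8 = 20/72 = 5/18.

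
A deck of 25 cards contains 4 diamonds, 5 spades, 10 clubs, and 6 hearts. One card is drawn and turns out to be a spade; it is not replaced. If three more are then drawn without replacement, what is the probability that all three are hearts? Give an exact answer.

5/506

After the first draw, 6 of the remaining 24 cards are hearts.
P = 6/24 × 5/23 × 4/22 = 120/12144 = 5/506.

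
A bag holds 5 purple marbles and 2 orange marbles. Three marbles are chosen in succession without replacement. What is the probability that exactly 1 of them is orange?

4/7

One ordering (orange drawn first) has probability 2/7 × 5/6 × 4/5 = 40/210 = 4/21.
There are C(3,1) = 3 such orderings, each equally likely, so P = 3 × 4/21 = 4/7.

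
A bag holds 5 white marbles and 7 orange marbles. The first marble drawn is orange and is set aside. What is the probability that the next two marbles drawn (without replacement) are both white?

2/11

With the first marble removed, 5 white remain out of 11.
P = 5/11 × 4/10 = 20/110 = 2/11.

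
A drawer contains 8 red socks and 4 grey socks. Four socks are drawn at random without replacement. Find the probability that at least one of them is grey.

85/99

P(no grey) = 8/12 × 7/11 × 6/10 × 5/9 = 1680/11880 = 14/99.
P(at least one) = 1 − 14/99 = 85/99.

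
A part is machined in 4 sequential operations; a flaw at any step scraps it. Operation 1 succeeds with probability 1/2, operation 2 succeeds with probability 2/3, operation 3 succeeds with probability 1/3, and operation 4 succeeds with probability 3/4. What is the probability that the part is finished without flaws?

1/12

Multiplying along the chain,
P = 1/2 × 2/3 × 1/3 × 3/4 = 6/72 = 1/12.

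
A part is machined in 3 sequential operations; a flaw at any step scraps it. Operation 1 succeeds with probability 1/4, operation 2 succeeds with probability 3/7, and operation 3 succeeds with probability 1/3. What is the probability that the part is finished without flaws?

1/28

The events are sequential, so multiply the conditional probabilities:
P = 1/4 × 3/7 × 1/3 = 3/84 = 1/28.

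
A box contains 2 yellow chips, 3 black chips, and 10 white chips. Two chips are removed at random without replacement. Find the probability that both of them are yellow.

P(every draw is yellow) = 2/15 × 1/14 = 2/210 = 1/105.

1/105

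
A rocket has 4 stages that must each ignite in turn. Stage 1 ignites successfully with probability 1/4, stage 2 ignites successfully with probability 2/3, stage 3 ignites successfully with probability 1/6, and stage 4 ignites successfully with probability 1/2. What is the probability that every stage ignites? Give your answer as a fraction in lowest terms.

1/72

Each stage is reached only if all earlier stages succeed, so
P = 1/4 × 2/3 × 1/6 × 1/2 = 2/144 = 1/72.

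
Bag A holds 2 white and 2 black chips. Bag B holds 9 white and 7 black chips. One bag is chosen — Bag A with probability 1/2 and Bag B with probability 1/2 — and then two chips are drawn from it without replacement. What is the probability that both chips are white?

7/30

From Bag A: P(both white) = (2/4)(1/3) = 1/6.
From Bag B: P(both white) = (9/16)(8/15) = 3/10.
Total probability = (1/2)(1/6) + (1/2)(3/10) = 7/30.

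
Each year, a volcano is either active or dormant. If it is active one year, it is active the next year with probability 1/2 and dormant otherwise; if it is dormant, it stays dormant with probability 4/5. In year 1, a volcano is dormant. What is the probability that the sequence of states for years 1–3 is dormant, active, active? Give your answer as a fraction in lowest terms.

1/10

Year 1 is given. For each transition, use the conditional probability from the current state:
P(active | dormant) = 1/5; P(active | active) = 1/2.
P = 1/5 × 1/2 = 1/10.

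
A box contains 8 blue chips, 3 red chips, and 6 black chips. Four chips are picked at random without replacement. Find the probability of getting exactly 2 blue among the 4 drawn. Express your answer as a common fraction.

36/85

One ordering (blue drawn first) has probability 8/17 × 7/16 × 9/15 × 8/14 = 4032/57120 = 6/85.
There are C(4,2) = 6 such orderings, each equally likely, so P = 6 × 6/85 = 36/85.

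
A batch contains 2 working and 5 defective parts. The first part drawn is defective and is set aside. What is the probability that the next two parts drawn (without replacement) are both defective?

2/5

With the first part removed, 4 defective remain out of 6.
P = 4/6 × 3/5 = 12/30 = 2/5.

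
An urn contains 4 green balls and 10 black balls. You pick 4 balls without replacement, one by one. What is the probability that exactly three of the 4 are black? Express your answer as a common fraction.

One ordering (black drawn first) has probability 10/14 × 9/13 × 8/12 × 4/11 = 2880/24024 = 120/1001.
There are C(4,3) = 4 such orderings, each equally likely, so P = 4 × 120/1001 = 480/1001.

480/1001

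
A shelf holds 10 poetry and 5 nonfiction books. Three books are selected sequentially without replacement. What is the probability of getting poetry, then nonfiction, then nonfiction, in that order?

Chain rule:
P = 10/15 × 5/14 × 4/13 = 200/2730 = 20/273.

20/273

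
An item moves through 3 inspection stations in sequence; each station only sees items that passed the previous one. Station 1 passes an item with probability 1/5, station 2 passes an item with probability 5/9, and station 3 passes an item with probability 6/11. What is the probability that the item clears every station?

Multiplying along the chain,
P = 1/5 × 5/9 × 6/11 = 30/495 = 2/33.

2/33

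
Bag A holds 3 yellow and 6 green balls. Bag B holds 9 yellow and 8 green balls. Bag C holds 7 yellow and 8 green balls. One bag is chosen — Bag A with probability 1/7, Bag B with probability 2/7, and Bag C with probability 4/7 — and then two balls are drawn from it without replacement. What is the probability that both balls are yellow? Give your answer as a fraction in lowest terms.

From Bag A: P(both yellow) = (3/9)(2/8) = 1/12.
From Bag B: P(both yellow) = (9/17)(8/16) = 9/34.
From Bag C: P(both yellow) = (7/15)(6/14) = 1/5.
Total probability = (1/7)(1/12) + (2/7)(9/34) + (4/7)(1/5) = 1441/7140.

1441/7140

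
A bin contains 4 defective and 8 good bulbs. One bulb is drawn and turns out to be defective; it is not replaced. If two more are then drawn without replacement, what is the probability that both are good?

After the first draw, 8 of the remaining 11 bulbs are good.
P = 8/11 × 7/10 = 56/110 = 28/55.

28/55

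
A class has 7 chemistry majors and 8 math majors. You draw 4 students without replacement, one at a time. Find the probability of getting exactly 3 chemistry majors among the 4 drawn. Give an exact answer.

8/39

One ordering (chemistry majors drawn first) has probability 7/15 × 6/14 × 5/13 × 8/12 = 1680/32760 = 2/39.
There are C(4,3) = 4 such orderings, each equally likely, so P = 4 × 2/39 = 8/39.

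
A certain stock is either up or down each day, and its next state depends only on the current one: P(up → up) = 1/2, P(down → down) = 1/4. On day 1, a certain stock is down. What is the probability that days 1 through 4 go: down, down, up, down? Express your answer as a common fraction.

3/32

Day 1 is given. For each transition, use the conditional probability from the current state:
P(down | down) = 1/4; P(up | down) = 3/4; P(down | up) = 1/2.
P = 1/4 × 3/4 × 1/2 = 3/32.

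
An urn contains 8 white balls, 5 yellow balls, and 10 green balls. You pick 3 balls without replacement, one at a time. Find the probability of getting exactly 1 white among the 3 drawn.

One ordering (white drawn first) has probability 8/23 × 15/22 × 14/21 = 1680/10626 = 40/253.
There are C(3,1) = 3 such orderings, each equally likely, so P = 3 × 40/253 = 120/253.

120/253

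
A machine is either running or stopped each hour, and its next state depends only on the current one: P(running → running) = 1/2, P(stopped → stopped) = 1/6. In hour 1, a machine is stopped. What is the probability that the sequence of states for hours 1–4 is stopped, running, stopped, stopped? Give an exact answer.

5/72

Hour 1 is given. For each transition, use the conditional probability from the current state:
P(running | stopped) = 5/6; P(stopped | running) = 1/2; P(stopped | stopped) = 1/6.
P = 5/6 × 1/2 × 1/6 = 5/72.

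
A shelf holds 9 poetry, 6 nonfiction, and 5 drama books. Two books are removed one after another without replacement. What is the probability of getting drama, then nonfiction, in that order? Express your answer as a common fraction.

3/38

Multiply the probability of each draw given the previous ones:
P = 5/20 × 6/19 = 30/380 = 3/38.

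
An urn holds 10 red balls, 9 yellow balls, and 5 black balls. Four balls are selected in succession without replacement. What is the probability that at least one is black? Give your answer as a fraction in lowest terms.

1125/1771

P(no black) = 19/24 × 18/23 × 17/22 × 16/21 = 93024/255024 = 646/1771.
P(at least one) = 1 − 646/1771 = 1125/1771.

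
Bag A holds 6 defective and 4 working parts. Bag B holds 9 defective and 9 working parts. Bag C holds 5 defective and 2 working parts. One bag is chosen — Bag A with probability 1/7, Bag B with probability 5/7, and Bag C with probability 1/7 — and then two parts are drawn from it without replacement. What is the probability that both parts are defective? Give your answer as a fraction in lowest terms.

From Bag A: P(both defective) = (6/10)(5/9) = 1/3.
From Bag B: P(both defective) = (9/18)(8/17) = 4/17.
From Bag C: P(both defective) = (5/7)(4/6) = 10/21.
Total probability = (1/7)(1/3) + (5/7)(4/17) + (1/7)(10/21) = 709/2499.

709/2499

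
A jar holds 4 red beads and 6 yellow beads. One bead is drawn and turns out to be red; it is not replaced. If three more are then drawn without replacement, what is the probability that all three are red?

With the first bead removed, 3 red remain out of 9.
P = 3/9 × 2/8 × 1/7 = 6/504 = 1/84.

1/84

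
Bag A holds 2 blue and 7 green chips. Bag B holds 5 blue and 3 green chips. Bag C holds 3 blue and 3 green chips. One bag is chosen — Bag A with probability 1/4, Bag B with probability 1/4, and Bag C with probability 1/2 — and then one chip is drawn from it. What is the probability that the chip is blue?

133/288

From Bag A: P(blue) = 2/9.
From Bag B: P(blue) = 5/8.
From Bag C: P(blue) = 3/6.
Total probability = (1/4)(2/9) + (1/4)(5/8) + (1/2)(3/6) = 133/288.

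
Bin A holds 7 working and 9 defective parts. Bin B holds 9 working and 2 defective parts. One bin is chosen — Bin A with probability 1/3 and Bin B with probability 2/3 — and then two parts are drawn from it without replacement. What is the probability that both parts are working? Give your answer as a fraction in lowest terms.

653/1320

From Bin A: P(both working) = (7/16)(6/15) = 7/40.
From Bin B: P(both working) = (9/11)(8/10) = 36/55.
Total probability = (1/3)(7/40) + (2/3)(36/55) = 653/1320.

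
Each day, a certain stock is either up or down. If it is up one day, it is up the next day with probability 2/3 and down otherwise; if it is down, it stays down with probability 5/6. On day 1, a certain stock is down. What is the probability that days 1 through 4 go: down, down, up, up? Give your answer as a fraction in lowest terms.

5/54

Day 1 is given. For each transition, use the conditional probability from the current state:
P(down | down) = 5/6; P(up | down) = 1/6; P(up | up) = 2/3.
P = 5/6 × 1/6 × 2/3 = 10/108 = 5/54.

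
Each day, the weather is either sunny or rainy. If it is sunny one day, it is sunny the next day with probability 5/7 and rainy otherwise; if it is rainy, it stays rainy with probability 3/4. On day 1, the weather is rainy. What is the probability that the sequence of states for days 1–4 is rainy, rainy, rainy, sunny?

9/64

Day 1 is given. For each transition, use the conditional probability from the current state:
P(rainy | rainy) = 3/4; P(rainy | rainy) = 3/4; P(sunny | rainy) = 1/4.
P = 3/4 × 3/4 × 1/4 = 9/64.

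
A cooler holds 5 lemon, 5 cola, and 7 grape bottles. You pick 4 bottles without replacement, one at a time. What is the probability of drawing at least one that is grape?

P(no grape) = 10/17 × 9/16 × 8/15 × 7/14 = 5040/57120 = 3/34.
P(at least one) = 1 − 3/34 = 31/34.

31/34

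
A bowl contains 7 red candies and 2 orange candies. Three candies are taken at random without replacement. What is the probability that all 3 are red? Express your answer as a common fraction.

5/12

P = 7/9 × 6/8 × 5/7 = 210/504 = 5/12.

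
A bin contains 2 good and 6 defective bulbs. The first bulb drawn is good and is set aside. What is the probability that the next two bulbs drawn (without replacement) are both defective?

After the first draw, 6 of the remaining 7 bulbs are defective.
P = 6/7 × 5/6 = 30/42 = 5/7.

5/7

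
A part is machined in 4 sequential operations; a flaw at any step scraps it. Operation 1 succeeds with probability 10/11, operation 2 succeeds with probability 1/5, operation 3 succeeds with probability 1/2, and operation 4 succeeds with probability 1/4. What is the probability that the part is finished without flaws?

Each stage is reached only if all earlier stages succeed, so
P = 10/11 × 1/5 × 1/2 × 1/4 = 10/440 = 1/44.

1/44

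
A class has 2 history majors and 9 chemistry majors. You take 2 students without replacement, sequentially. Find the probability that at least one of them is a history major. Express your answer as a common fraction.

19/55

P(no history majors) = 9/11 × 8/10 = 72/110 = 36/55.
P(at least one) = 1 − 36/55 = 19/55.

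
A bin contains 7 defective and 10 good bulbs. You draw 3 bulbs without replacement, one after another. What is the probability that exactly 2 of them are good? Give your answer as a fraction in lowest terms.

One ordering (good drawn first) has probability 10/17 × 9/16 × 7/15 = 630/4080 = 21/136.
There are C(3,2) = 3 such orderings, each equally likely, so P = 3 × 21/136 = 63/136.

63/136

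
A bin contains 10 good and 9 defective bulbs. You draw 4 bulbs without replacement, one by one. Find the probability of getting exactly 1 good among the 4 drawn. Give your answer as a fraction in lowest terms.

70/323

One ordering (good drawn first) has probability 10/19 × 9/18 × 8/17 × 7/16 = 5040/93024 = 35/646.
There are C(4,1) = 4 such orderings, each equally likely, so P = 4 × 35/646 = 70/323.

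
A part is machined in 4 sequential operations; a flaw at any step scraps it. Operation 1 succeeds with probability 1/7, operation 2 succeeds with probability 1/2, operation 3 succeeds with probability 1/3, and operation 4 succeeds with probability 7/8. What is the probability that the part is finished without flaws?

1/48

Each stage is reached only if all earlier stages succeed, so
P = 1/7 × 1/2 × 1/3 × 7/8 = 7/336 = 1/48.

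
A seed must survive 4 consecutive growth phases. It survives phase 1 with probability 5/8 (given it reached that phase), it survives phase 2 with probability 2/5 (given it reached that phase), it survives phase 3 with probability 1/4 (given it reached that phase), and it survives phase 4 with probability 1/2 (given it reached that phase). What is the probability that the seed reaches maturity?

1/32

The events are sequential, so multiply the conditional probabilities:
P = 5/8 × 2/5 × 1/4 × 1/2 = 10/320 = 1/32.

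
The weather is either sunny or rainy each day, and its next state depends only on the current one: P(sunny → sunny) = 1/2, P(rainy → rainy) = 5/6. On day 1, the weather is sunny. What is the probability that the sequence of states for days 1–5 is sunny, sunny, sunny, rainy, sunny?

1/48

Day 1 is given. For each transition, use the conditional probability from the current state:
P(sunny | sunny) = 1/2; P(sunny | sunny) = 1/2; P(rainy | sunny) = 1/2; P(sunny | rainy) = 1/6.
P = 1/2 × 1/2 × 1/2 × 1/6 = 1/48.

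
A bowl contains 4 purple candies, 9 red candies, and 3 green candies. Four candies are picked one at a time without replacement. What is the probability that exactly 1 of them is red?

9/52

One ordering (red drawn first) has probability 9/16 × 7/15 × 6/14 × 5/13 = 1890/43680 = 9/208.
There are C(4,1) = 4 such orderings, each equally likely, so P = 4 × 9/208 = 9/52.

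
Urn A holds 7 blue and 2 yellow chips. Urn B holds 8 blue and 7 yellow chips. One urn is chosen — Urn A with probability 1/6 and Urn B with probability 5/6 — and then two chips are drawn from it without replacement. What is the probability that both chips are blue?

23/72

From Urn A: P(both blue) = (7/9)(6/8) = 7/12.
From Urn B: P(both blue) = (8/15)(7/14) = 4/15.
Total probability = (1/6)(7/12) + (5/6)(4/15) = 23/72.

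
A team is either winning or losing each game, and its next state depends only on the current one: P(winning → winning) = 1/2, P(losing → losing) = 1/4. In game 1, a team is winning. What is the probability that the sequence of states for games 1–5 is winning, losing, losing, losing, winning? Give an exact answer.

Game 1 is given. For each transition, use the conditional probability from the current state:
P(losing | winning) = 1/2; P(losing | losing) = 1/4; P(losing | losing) = 1/4; P(winning | losing) = 3/4.
P = 1/2 × 1/4 × 1/4 × 3/4 = 3/128.

3/128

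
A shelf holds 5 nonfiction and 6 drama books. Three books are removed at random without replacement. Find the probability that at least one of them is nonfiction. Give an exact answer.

29/33

P(no nonfiction) = 6/11 × 5/10 × 4/9 = 120/990 = 4/33.
P(at least one) = 1 − 4/33 = 29/33.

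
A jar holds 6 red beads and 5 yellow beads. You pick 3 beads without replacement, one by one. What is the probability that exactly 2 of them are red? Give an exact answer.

One ordering (red drawn first) has probability 6/11 × 5/10 × 5/9 = 150/990 = 5/33.
There are C(3,2) = 3 such orderings, each equally likely, so P = 3 × 5/33 = 5/11.

5/11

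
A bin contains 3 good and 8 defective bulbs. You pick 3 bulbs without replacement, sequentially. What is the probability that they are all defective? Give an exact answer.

P(every draw is defective) = 8/11 × 7/10 × 6/9 = 336/990 = 56/165.

56/165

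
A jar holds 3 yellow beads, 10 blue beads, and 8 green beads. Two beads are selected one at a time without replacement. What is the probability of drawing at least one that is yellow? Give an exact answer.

P(no yellow) = 18/21 × 17/20 = 306/420 = 51/70.
P(at least one) = 1 − 51/70 = 19/70.

19/70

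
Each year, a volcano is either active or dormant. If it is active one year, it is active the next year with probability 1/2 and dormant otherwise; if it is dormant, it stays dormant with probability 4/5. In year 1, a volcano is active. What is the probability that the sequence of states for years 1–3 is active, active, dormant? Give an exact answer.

Year 1 is given. For each transition, use the conditional probability from the current state:
P(active | active) = 1/2; P(dormant | active) = 1/2.
P = 1/2 × 1/2 = 1/4.

1/4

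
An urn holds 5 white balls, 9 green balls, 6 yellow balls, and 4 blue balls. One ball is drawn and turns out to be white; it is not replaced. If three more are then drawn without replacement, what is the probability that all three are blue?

With the first ball removed, 4 blue remain out of 23.
P = 4/23 × 3/22 × 2/21 = 24/10626 = 4/1771.

4/1771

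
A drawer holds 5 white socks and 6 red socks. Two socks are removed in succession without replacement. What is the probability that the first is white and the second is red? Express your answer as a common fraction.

Multiply the probability of each draw given the previous ones:
P = 5/11 × 6/10 = 30/110 = 3/11.

3/11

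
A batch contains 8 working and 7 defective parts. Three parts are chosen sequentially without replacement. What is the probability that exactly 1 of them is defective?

28/65

One ordering (defective drawn first) has probability 7/15 × 8/14 × 7/13 = 392/2730 = 28/195.
There are C(3,1) = 3 such orderings, each equally likely, so P = 3 × 28/195 = 28/65.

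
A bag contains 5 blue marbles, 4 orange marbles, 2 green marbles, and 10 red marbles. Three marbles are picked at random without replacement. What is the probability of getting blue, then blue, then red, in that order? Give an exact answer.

10/399

Each draw changes the counts, so multiply the conditional probabilities along the sequence:
P = 5/21 × 4/20 × 10/19 = 200/7980 = 10/399.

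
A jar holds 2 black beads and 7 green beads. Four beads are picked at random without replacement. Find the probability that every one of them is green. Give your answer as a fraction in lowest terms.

P(all green) = 7/9 × 6/8 × 5/7 × 4/6 = 840/3024 = 5/18.

5/18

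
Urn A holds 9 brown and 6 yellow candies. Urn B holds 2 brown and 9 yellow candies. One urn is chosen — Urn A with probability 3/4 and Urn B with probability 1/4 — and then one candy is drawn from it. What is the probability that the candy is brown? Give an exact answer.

109/220

From Urn A: P(brown) = 9/15.
From Urn B: P(brown) = 2/11.
Total probability = (3/4)(9/15) + (1/4)(2/11) = 109/220.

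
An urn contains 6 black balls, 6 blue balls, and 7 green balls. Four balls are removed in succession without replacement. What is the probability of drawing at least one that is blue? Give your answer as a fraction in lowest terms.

P(no blue) = 13/19 × 12/18 × 11/17 × 10/16 = 17160/93024 = 715/3876.
P(at least one) = 1 − 715/3876 = 3161/3876.

3161/3876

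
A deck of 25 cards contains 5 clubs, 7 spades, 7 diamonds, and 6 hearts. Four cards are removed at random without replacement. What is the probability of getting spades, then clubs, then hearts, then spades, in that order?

21/5060

Chain rule:
P = 7/25 × 5/24 × 6/23 × 6/22 = 1260/303600 = 21/5060.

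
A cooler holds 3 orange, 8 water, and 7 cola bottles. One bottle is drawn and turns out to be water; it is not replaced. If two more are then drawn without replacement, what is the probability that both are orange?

3/136

With the first bottle removed, 3 orange remain out of 17.
P = 3/17 × 2/16 = 6/272 = 3/136.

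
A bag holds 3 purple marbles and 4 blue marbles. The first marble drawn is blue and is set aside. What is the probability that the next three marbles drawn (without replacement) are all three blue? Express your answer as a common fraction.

With the first marble removed, 3 blue remain out of 6.
P = 3/6 × 2/5 × 1/4 = 6/120 = 1/20.

1/20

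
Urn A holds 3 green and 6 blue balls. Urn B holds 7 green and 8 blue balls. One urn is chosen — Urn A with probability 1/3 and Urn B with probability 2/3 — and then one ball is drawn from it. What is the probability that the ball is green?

19/45

From Urn A: P(green) = 3/9.
From Urn B: P(green) = 7/15.
Total probability = (1/3)(3/9) + (2/3)(7/15) = 19/45.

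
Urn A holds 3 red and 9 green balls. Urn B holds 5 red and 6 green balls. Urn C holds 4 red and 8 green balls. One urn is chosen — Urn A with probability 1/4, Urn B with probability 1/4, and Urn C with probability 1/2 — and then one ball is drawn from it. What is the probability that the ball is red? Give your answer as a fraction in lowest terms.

From Urn A: P(red) = 3/12.
From Urn B: P(red) = 5/11.
From Urn C: P(red) = 4/12.
Total probability = (1/4)(3/12) + (1/4)(5/11) + (1/2)(4/12) = 181/528.

181/528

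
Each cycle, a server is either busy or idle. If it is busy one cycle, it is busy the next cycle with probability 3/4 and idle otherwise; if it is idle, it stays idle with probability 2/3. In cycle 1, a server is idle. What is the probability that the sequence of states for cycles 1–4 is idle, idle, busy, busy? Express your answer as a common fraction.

Cycle 1 is given. For each transition, use the conditional probability from the current state:
P(idle | idle) = 2/3; P(busy | idle) = 1/3; P(busy | busy) = 3/4.
P = 2/3 × 1/3 × 3/4 = 6/36 = 1/6.

1/6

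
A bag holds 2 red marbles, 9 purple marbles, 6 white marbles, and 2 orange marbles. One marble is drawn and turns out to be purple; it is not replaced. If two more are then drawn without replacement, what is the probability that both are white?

5/51

After the first draw, 6 of the remaining 18 marbles are white.
P = 6/18 × 5/17 = 30/306 = 5/51.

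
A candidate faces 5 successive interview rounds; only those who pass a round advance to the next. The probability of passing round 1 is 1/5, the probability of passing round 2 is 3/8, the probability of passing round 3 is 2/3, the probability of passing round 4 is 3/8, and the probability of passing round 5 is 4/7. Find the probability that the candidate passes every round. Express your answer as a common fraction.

Each stage is reached only if all earlier stages succeed, so
P = 1/5 × 3/8 × 2/3 × 3/8 × 4/7 = 72/6720 = 3/280.

3/280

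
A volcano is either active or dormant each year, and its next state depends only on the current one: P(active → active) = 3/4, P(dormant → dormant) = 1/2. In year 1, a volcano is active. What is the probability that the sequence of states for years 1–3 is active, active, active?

Year 1 is given. For each transition, use the conditional probability from the current state:
P(active | active) = 3/4; P(active | active) = 3/4.
P = 3/4 × 3/4 = 9/16.

9/16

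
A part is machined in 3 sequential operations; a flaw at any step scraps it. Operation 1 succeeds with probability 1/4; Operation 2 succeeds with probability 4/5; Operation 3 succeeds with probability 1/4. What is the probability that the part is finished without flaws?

The events are sequential, so multiply the conditional probabilities:
P = 1/4 × 4/5 × 1/4 = 4/80 = 1/20.

1/20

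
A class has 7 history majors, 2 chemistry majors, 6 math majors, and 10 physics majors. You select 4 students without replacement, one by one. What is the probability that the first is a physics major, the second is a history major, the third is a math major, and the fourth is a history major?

Chain rule:
P = 10/25 × 7/24 × 6/23 × 6/22 = 2520/303600 = 21/2530.

21/2530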